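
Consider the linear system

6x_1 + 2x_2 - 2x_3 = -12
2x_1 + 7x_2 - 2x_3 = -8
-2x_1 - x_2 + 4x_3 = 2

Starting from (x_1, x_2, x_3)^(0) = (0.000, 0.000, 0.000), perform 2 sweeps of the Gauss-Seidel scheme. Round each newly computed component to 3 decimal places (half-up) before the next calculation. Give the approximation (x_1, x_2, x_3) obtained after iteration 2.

(-2.024, -0.748, -0.699)

Iteration 1:
  x_1 = (-12 - (2)·0.000 - (-2)·0.000) / (6) = -2.000
  x_2 = (-8 - (2)·-2.000 - (-2)·0.000) / (7) = -0.571
  x_3 = (2 - (-2)·-2.000 - (-1)·-0.571) / (4) = -0.643
Iteration 2:
  x_1 = (-12 - (2)·-0.571 - (-2)·-0.643) / (6) = -2.024
  x_2 = (-8 - (2)·-2.024 - (-2)·-0.643) / (7) = -0.748
  x_3 = (2 - (-2)·-2.024 - (-1)·-0.748) / (4) = -0.699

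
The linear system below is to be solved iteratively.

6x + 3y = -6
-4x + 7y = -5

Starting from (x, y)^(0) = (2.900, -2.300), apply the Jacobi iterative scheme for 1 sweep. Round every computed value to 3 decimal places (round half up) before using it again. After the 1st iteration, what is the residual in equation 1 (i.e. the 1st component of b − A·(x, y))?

Iteration 1:
  x = (-6 - (3)·-2.300) / (6) = 0.150
  y = (-5 - (-4)·2.900) / (7) = 0.943
Residual b − A·x = (-9.729, -11.001)

-9.729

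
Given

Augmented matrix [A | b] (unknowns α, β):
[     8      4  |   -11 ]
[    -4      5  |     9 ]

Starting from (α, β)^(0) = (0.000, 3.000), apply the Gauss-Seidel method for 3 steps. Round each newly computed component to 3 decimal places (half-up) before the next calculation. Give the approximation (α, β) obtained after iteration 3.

Iteration 1:
  α = (-11 - (4)·3.000) / (8) = -2.875
  β = (9 - (-4)·-2.875) / (5) = -0.500
Iteration 2:
  α = (-11 - (4)·-0.500) / (8) = -1.125
  β = (9 - (-4)·-1.125) / (5) = 0.900
Iteration 3:
  α = (-11 - (4)·0.900) / (8) = -1.825
  β = (9 - (-4)·-1.825) / (5) = 0.340

(-1.825, 0.340)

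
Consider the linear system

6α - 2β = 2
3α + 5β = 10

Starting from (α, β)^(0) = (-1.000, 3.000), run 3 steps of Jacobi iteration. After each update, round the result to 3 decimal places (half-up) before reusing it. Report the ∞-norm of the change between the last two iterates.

Iteration 1:
  α = (2 - (-2)·3.000) / (6) = 1.333
  β = (10 - (3)·-1.000) / (5) = 2.600
Iteration 2:
  α = (2 - (-2)·2.600) / (6) = 1.200
  β = (10 - (3)·1.333) / (5) = 1.200
Iteration 3:
  α = (2 - (-2)·1.200) / (6) = 0.733
  β = (10 - (3)·1.200) / (5) = 1.280
Change: (-0.467, 0.080) → max |·| = 0.467

0.467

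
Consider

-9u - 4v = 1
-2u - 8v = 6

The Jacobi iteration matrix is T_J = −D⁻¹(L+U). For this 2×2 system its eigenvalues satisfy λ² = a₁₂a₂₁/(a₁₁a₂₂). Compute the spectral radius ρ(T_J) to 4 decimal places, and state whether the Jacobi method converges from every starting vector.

a₁₂a₂₁/(a₁₁a₂₂) = (-4)·(-2) / ((-9)·(-8)) = 0.111111
ρ = √|0.111111| = √0.111111 = 0.3333
ρ < 1, so Jacobi converges

0.3333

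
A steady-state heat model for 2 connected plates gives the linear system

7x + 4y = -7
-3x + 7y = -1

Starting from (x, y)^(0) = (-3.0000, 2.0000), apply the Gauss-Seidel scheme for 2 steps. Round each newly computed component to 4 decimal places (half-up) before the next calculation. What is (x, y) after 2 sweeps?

(-0.3936, -0.3115)

Iteration 1:
  x = (-7 - (4)·2.0000) / (7) = -2.1429
  y = (-1 - (-3)·-2.1429) / (7) = -1.0612
Iteration 2:
  x = (-7 - (4)·-1.0612) / (7) = -0.3936
  y = (-1 - (-3)·-0.3936) / (7) = -0.3115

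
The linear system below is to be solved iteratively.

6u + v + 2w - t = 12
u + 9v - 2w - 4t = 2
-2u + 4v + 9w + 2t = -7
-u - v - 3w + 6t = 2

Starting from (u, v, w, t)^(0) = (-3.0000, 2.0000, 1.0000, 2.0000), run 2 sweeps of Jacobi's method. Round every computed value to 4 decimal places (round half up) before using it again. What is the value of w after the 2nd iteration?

-1.2963

Iteration 1:
  u = (12 - (1)·2.0000 - (2)·1.0000 - (-1)·2.0000) / (6) = 1.6667
  v = (2 - (1)·-3.0000 - (-2)·1.0000 - (-4)·2.0000) / (9) = 1.6667
  w = (-7 - (-2)·-3.0000 - (4)·2.0000 - (2)·2.0000) / (9) = -2.7778
  t = (2 - (-1)·-3.0000 - (-1)·2.0000 - (-3)·1.0000) / (6) = 0.6667
Iteration 2:
  u = (12 - (1)·1.6667 - (2)·-2.7778 - (-1)·0.6667) / (6) = 2.7593
  v = (2 - (1)·1.6667 - (-2)·-2.7778 - (-4)·0.6667) / (9) = -0.2839
  w = (-7 - (-2)·1.6667 - (4)·1.6667 - (2)·0.6667) / (9) = -1.2963
  t = (2 - (-1)·1.6667 - (-1)·1.6667 - (-3)·-2.7778) / (6) = -0.5000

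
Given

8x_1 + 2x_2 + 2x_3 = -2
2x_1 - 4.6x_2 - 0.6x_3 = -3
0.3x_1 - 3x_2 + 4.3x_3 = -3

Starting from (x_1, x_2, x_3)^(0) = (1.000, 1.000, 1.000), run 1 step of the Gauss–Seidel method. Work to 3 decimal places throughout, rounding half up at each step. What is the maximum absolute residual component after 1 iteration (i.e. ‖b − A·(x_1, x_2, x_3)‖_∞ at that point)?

4.626

Iteration 1:
  x_1 = (-2 - (2)·1.000 - (2)·1.000) / (8) = -0.750
  x_2 = (-3 - (2)·-0.750 - (-0.6)·1.000) / (-4.6) = 0.196
  x_3 = (-3 - (0.3)·-0.750 - (-3)·0.196) / (4.3) = -0.509
Residual b − A·x = (4.626, -0.904, 0.002); ∞-norm = 4.626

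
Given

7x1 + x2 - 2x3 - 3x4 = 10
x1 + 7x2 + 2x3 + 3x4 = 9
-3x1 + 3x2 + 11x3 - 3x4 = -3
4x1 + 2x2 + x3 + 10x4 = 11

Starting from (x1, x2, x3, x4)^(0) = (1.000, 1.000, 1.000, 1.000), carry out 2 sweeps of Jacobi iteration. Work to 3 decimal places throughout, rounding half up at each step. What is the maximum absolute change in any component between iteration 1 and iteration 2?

Iteration 1:
  x1 = (10 - (1)·1.000 - (-2)·1.000 - (-3)·1.000) / (7) = 2.000
  x2 = (9 - (1)·1.000 - (2)·1.000 - (3)·1.000) / (7) = 0.429
  x3 = (-3 - (-3)·1.000 - (3)·1.000 - (-3)·1.000) / (11) = 0.000
  x4 = (11 - (4)·1.000 - (2)·1.000 - (1)·1.000) / (10) = 0.400
Iteration 2:
  x1 = (10 - (1)·0.429 - (-2)·0.000 - (-3)·0.400) / (7) = 1.539
  x2 = (9 - (1)·2.000 - (2)·0.000 - (3)·0.400) / (7) = 0.829
  x3 = (-3 - (-3)·2.000 - (3)·0.429 - (-3)·0.400) / (11) = 0.265
  x4 = (11 - (4)·2.000 - (2)·0.429 - (1)·0.000) / (10) = 0.214
Change: (-0.461, 0.400, 0.265, -0.186) → max |·| = 0.461

0.461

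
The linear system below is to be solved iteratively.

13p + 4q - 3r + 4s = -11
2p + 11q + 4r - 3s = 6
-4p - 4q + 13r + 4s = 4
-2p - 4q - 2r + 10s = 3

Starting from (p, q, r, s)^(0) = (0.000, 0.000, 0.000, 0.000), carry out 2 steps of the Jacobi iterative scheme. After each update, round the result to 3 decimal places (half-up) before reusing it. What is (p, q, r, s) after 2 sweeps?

(-1.035, 0.669, 0.123, 0.410)

Iteration 1:
  p = (-11 - (4)·0.000 - (-3)·0.000 - (4)·0.000) / (13) = -0.846
  q = (6 - (2)·0.000 - (4)·0.000 - (-3)·0.000) / (11) = 0.545
  r = (4 - (-4)·0.000 - (-4)·0.000 - (4)·0.000) / (13) = 0.308
  s = (3 - (-2)·0.000 - (-4)·0.000 - (-2)·0.000) / (10) = 0.300
Iteration 2:
  p = (-11 - (4)·0.545 - (-3)·0.308 - (4)·0.300) / (13) = -1.035
  q = (6 - (2)·-0.846 - (4)·0.308 - (-3)·0.300) / (11) = 0.669
  r = (4 - (-4)·-0.846 - (-4)·0.545 - (4)·0.300) / (13) = 0.123
  s = (3 - (-2)·-0.846 - (-4)·0.545 - (-2)·0.308) / (10) = 0.410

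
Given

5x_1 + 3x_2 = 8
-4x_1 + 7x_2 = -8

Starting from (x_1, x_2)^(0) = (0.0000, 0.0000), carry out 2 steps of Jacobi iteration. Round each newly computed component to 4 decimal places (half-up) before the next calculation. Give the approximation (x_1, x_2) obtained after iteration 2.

Iteration 1:
  x_1 = (8 - (3)·0.0000) / (5) = 1.6000
  x_2 = (-8 - (-4)·0.0000) / (7) = -1.1429
Iteration 2:
  x_1 = (8 - (3)·-1.1429) / (5) = 2.2857
  x_2 = (-8 - (-4)·1.6000) / (7) = -0.2286

(2.2857, -0.2286)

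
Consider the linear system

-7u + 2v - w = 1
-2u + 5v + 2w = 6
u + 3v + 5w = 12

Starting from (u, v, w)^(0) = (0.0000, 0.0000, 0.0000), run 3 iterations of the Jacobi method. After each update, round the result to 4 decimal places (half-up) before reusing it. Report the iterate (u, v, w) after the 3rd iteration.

Iteration 1:
  u = (1 - (2)·0.0000 - (-1)·0.0000) / (-7) = -0.1429
  v = (6 - (-2)·0.0000 - (2)·0.0000) / (5) = 1.2000
  w = (12 - (1)·0.0000 - (3)·0.0000) / (5) = 2.4000
Iteration 2:
  u = (1 - (2)·1.2000 - (-1)·2.4000) / (-7) = -0.1429
  v = (6 - (-2)·-0.1429 - (2)·2.4000) / (5) = 0.1828
  w = (12 - (1)·-0.1429 - (3)·1.2000) / (5) = 1.7086
Iteration 3:
  u = (1 - (2)·0.1828 - (-1)·1.7086) / (-7) = -0.3347
  v = (6 - (-2)·-0.1429 - (2)·1.7086) / (5) = 0.4594
  w = (12 - (1)·-0.1429 - (3)·0.1828) / (5) = 2.3189

(-0.3347, 0.4594, 2.3189)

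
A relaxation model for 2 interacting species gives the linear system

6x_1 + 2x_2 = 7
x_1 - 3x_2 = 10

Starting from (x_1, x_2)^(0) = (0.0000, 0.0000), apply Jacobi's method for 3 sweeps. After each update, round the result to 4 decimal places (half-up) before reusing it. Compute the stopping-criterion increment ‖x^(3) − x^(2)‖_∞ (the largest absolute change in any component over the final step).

0.3703

Iteration 1:
  x_1 = (7 - (2)·0.0000) / (6) = 1.1667
  x_2 = (10 - (1)·0.0000) / (-3) = -3.3333
Iteration 2:
  x_1 = (7 - (2)·-3.3333) / (6) = 2.2778
  x_2 = (10 - (1)·1.1667) / (-3) = -2.9444
Iteration 3:
  x_1 = (7 - (2)·-2.9444) / (6) = 2.1481
  x_2 = (10 - (1)·2.2778) / (-3) = -2.5741
Change: (-0.1297, 0.3703) → max |·| = 0.3703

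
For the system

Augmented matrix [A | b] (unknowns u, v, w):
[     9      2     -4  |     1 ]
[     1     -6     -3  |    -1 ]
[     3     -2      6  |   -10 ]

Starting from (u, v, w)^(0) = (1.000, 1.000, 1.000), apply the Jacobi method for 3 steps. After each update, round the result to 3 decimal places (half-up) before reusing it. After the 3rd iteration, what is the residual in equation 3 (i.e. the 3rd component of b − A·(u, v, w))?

Iteration 1:
  u = (1 - (2)·1.000 - (-4)·1.000) / (9) = 0.333
  v = (-1 - (1)·1.000 - (-3)·1.000) / (-6) = -0.167
  w = (-10 - (3)·1.000 - (-2)·1.000) / (6) = -1.833
Iteration 2:
  u = (1 - (2)·-0.167 - (-4)·-1.833) / (9) = -0.666
  v = (-1 - (1)·0.333 - (-3)·-1.833) / (-6) = 1.139
  w = (-10 - (3)·0.333 - (-2)·-0.167) / (6) = -1.889
Iteration 3:
  u = (1 - (2)·1.139 - (-4)·-1.889) / (9) = -0.982
  v = (-1 - (1)·-0.666 - (-3)·-1.889) / (-6) = 1.000
  w = (-10 - (3)·-0.666 - (-2)·1.139) / (6) = -0.954
Residual b − A·x = (4.022, 3.120, 0.670)

0.670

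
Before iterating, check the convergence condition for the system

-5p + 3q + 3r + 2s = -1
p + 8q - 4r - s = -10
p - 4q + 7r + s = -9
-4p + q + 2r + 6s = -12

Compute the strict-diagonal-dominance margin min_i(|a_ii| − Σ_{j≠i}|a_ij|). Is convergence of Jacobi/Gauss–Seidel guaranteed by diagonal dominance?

-3

row 1: |-5| − (3+3+2) = -3
row 2: |8| − (1+4+1) = 2
row 3: |7| − (1+4+1) = 1
row 4: |6| − (4+1+2) = -1
minimum over rows = -3 → not strictly diagonally dominant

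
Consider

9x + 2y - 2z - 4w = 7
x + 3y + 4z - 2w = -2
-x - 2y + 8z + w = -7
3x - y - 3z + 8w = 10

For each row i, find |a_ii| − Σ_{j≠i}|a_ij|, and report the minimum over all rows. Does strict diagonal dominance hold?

-4

row 1: |9| − (2+2+4) = 1
row 2: |3| − (1+4+2) = -4
row 3: |8| − (1+2+1) = 4
row 4: |8| − (3+1+3) = 1
minimum over rows = -4 → not strictly diagonally dominant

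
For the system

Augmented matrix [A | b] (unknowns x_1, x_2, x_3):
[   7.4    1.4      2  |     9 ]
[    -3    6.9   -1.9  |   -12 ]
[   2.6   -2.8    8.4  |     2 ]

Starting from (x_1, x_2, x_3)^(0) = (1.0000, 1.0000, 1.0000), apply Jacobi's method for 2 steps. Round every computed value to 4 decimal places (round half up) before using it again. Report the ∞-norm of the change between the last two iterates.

Iteration 1:
  x_1 = (9 - (1.4)·1.0000 - (2)·1.0000) / (7.4) = 0.7568
  x_2 = (-12 - (-3)·1.0000 - (-1.9)·1.0000) / (6.9) = -1.0290
  x_3 = (2 - (2.6)·1.0000 - (-2.8)·1.0000) / (8.4) = 0.2619
Iteration 2:
  x_1 = (9 - (1.4)·-1.0290 - (2)·0.2619) / (7.4) = 1.3401
  x_2 = (-12 - (-3)·0.7568 - (-1.9)·0.2619) / (6.9) = -1.3380
  x_3 = (2 - (2.6)·0.7568 - (-2.8)·-1.0290) / (8.4) = -0.3392
Change: (0.5833, -0.3090, -0.6011) → max |·| = 0.6011

0.6011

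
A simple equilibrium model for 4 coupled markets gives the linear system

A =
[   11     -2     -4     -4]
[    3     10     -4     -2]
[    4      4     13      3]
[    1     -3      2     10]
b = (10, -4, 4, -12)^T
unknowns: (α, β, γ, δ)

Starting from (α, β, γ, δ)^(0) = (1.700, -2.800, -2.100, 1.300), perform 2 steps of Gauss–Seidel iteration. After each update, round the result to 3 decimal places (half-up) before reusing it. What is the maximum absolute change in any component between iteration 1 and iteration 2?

0.514

Iteration 1:
  α = (10 - (-2)·-2.800 - (-4)·-2.100 - (-4)·1.300) / (11) = 0.109
  β = (-4 - (3)·0.109 - (-4)·-2.100 - (-2)·1.300) / (10) = -1.013
  γ = (4 - (4)·0.109 - (4)·-1.013 - (3)·1.300) / (13) = 0.286
  δ = (-12 - (1)·0.109 - (-3)·-1.013 - (2)·0.286) / (10) = -1.572
Iteration 2:
  α = (10 - (-2)·-1.013 - (-4)·0.286 - (-4)·-1.572) / (11) = 0.257
  β = (-4 - (3)·0.257 - (-4)·0.286 - (-2)·-1.572) / (10) = -0.677
  γ = (4 - (4)·0.257 - (4)·-0.677 - (3)·-1.572) / (13) = 0.800
  δ = (-12 - (1)·0.257 - (-3)·-0.677 - (2)·0.800) / (10) = -1.589
Change: (0.148, 0.336, 0.514, -0.017) → max |·| = 0.514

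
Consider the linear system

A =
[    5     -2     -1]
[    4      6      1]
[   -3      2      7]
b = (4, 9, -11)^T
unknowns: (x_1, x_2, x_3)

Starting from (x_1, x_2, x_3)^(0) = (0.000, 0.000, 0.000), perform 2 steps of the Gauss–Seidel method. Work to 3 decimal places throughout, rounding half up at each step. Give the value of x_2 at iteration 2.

1.160

Iteration 1:
  x_1 = (4 - (-2)·0.000 - (-1)·0.000) / (5) = 0.800
  x_2 = (9 - (4)·0.800 - (1)·0.000) / (6) = 0.967
  x_3 = (-11 - (-3)·0.800 - (2)·0.967) / (7) = -1.505
Iteration 2:
  x_1 = (4 - (-2)·0.967 - (-1)·-1.505) / (5) = 0.886
  x_2 = (9 - (4)·0.886 - (1)·-1.505) / (6) = 1.160
  x_3 = (-11 - (-3)·0.886 - (2)·1.160) / (7) = -1.523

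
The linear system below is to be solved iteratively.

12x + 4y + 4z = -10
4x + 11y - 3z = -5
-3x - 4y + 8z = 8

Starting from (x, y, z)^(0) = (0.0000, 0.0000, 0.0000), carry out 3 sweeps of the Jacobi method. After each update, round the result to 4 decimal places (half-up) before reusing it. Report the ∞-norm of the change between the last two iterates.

0.2196

Iteration 1:
  x = (-10 - (4)·0.0000 - (4)·0.0000) / (12) = -0.8333
  y = (-5 - (4)·0.0000 - (-3)·0.0000) / (11) = -0.4545
  z = (8 - (-3)·0.0000 - (-4)·0.0000) / (8) = 1.0000
Iteration 2:
  x = (-10 - (4)·-0.4545 - (4)·1.0000) / (12) = -1.0152
  y = (-5 - (4)·-0.8333 - (-3)·1.0000) / (11) = 0.1212
  z = (8 - (-3)·-0.8333 - (-4)·-0.4545) / (8) = 0.4603
Iteration 3:
  x = (-10 - (4)·0.1212 - (4)·0.4603) / (12) = -1.0272
  y = (-5 - (4)·-1.0152 - (-3)·0.4603) / (11) = 0.0402
  z = (8 - (-3)·-1.0152 - (-4)·0.1212) / (8) = 0.6799
Change: (-0.0120, -0.0810, 0.2196) → max |·| = 0.2196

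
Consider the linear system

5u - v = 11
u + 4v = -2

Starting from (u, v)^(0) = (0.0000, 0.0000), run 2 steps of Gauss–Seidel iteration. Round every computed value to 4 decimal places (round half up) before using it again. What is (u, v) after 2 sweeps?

(1.9900, -0.9975)

Iteration 1:
  u = (11 - (-1)·0.0000) / (5) = 2.2000
  v = (-2 - (1)·2.2000) / (4) = -1.0500
Iteration 2:
  u = (11 - (-1)·-1.0500) / (5) = 1.9900
  v = (-2 - (1)·1.9900) / (4) = -0.9975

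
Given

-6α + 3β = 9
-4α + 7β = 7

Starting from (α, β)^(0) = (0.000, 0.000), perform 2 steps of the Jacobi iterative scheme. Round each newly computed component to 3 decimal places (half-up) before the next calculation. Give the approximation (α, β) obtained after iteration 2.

Iteration 1:
  α = (9 - (3)·0.000) / (-6) = -1.500
  β = (7 - (-4)·0.000) / (7) = 1.000
Iteration 2:
  α = (9 - (3)·1.000) / (-6) = -1.000
  β = (7 - (-4)·-1.500) / (7) = 0.143

(-1.000, 0.143)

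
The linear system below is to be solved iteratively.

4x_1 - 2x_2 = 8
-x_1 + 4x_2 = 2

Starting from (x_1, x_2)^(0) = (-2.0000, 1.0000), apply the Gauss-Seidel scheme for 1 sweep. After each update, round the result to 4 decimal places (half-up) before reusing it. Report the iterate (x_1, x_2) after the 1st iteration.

Iteration 1:
  x_1 = (8 - (-2)·1.0000) / (4) = 2.5000
  x_2 = (2 - (-1)·2.5000) / (4) = 1.1250

(2.5000, 1.1250)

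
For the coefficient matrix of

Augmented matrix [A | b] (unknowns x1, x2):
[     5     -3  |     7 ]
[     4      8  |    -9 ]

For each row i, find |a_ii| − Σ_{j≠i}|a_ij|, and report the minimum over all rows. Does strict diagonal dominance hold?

row 1: |5| − (3) = 2
row 2: |8| − (4) = 4
minimum over rows = 2 → strictly diagonally dominant (convergence guaranteed)

2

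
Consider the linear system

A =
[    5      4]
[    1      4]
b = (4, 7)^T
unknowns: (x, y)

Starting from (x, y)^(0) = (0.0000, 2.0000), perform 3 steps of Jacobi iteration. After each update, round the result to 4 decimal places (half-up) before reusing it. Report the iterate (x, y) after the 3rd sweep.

(-0.7600, 1.9000)

Iteration 1:
  x = (4 - (4)·2.0000) / (5) = -0.8000
  y = (7 - (1)·0.0000) / (4) = 1.7500
Iteration 2:
  x = (4 - (4)·1.7500) / (5) = -0.6000
  y = (7 - (1)·-0.8000) / (4) = 1.9500
Iteration 3:
  x = (4 - (4)·1.9500) / (5) = -0.7600
  y = (7 - (1)·-0.6000) / (4) = 1.9000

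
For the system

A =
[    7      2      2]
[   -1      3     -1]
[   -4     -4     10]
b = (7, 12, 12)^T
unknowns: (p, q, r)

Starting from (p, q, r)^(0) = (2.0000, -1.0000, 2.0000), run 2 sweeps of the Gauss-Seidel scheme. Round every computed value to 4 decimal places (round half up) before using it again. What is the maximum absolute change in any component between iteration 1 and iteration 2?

Iteration 1:
  p = (7 - (2)·-1.0000 - (2)·2.0000) / (7) = 0.7143
  q = (12 - (-1)·0.7143 - (-1)·2.0000) / (3) = 4.9048
  r = (12 - (-4)·0.7143 - (-4)·4.9048) / (10) = 3.4476
Iteration 2:
  p = (7 - (2)·4.9048 - (2)·3.4476) / (7) = -1.3864
  q = (12 - (-1)·-1.3864 - (-1)·3.4476) / (3) = 4.6871
  r = (12 - (-4)·-1.3864 - (-4)·4.6871) / (10) = 2.5203
Change: (-2.1007, -0.2177, -0.9273) → max |·| = 2.1007

2.1007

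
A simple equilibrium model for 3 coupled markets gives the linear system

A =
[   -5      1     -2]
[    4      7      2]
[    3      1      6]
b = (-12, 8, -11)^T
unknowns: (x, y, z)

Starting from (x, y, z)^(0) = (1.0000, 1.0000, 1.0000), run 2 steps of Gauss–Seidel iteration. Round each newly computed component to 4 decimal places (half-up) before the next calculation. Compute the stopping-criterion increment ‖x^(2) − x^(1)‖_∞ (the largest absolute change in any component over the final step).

Iteration 1:
  x = (-12 - (1)·1.0000 - (-2)·1.0000) / (-5) = 2.2000
  y = (8 - (4)·2.2000 - (2)·1.0000) / (7) = -0.4000
  z = (-11 - (3)·2.2000 - (1)·-0.4000) / (6) = -2.8667
Iteration 2:
  x = (-12 - (1)·-0.4000 - (-2)·-2.8667) / (-5) = 3.4667
  y = (8 - (4)·3.4667 - (2)·-2.8667) / (7) = -0.0191
  z = (-11 - (3)·3.4667 - (1)·-0.0191) / (6) = -3.5635
Change: (1.2667, 0.3809, -0.6968) → max |·| = 1.2667

1.2667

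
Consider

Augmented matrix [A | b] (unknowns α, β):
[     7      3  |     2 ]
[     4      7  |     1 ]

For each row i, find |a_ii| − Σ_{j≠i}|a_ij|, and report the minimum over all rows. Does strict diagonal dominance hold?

row 1: |7| − (3) = 4
row 2: |7| − (4) = 3
minimum over rows = 3 → strictly diagonally dominant (convergence guaranteed)

3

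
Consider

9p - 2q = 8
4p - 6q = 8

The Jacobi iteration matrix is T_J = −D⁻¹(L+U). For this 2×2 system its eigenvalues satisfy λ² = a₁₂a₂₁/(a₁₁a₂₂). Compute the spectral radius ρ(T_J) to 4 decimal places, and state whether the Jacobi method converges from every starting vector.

a₁₂a₂₁/(a₁₁a₂₂) = (-2)·(4) / ((9)·(-6)) = 0.148148
ρ = √|0.148148| = √0.148148 = 0.3849
ρ < 1, so Jacobi converges

0.3849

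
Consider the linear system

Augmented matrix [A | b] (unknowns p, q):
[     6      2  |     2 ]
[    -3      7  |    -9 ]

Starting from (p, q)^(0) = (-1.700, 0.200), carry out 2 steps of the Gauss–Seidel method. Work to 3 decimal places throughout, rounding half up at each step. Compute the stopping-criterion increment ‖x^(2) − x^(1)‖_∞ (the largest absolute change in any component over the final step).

Iteration 1:
  p = (2 - (2)·0.200) / (6) = 0.267
  q = (-9 - (-3)·0.267) / (7) = -1.171
Iteration 2:
  p = (2 - (2)·-1.171) / (6) = 0.724
  q = (-9 - (-3)·0.724) / (7) = -0.975
Change: (0.457, 0.196) → max |·| = 0.457

0.457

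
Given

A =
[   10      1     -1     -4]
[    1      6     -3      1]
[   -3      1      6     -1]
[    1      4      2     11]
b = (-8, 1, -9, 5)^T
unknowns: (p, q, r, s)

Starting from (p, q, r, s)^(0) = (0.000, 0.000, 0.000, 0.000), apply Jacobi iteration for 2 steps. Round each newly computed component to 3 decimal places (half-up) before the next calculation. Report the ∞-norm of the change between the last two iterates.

Iteration 1:
  p = (-8 - (1)·0.000 - (-1)·0.000 - (-4)·0.000) / (10) = -0.800
  q = (1 - (1)·0.000 - (-3)·0.000 - (1)·0.000) / (6) = 0.167
  r = (-9 - (-3)·0.000 - (1)·0.000 - (-1)·0.000) / (6) = -1.500
  s = (5 - (1)·0.000 - (4)·0.000 - (2)·0.000) / (11) = 0.455
Iteration 2:
  p = (-8 - (1)·0.167 - (-1)·-1.500 - (-4)·0.455) / (10) = -0.785
  q = (1 - (1)·-0.800 - (-3)·-1.500 - (1)·0.455) / (6) = -0.526
  r = (-9 - (-3)·-0.800 - (1)·0.167 - (-1)·0.455) / (6) = -1.852
  s = (5 - (1)·-0.800 - (4)·0.167 - (2)·-1.500) / (11) = 0.739
Change: (0.015, -0.693, -0.352, 0.284) → max |·| = 0.693

0.693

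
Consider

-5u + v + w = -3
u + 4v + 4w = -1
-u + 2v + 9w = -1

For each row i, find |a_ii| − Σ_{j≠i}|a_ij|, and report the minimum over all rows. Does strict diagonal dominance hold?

-1

row 1: |-5| − (1+1) = 3
row 2: |4| − (1+4) = -1
row 3: |9| − (1+2) = 6
minimum over rows = -1 → not strictly diagonally dominant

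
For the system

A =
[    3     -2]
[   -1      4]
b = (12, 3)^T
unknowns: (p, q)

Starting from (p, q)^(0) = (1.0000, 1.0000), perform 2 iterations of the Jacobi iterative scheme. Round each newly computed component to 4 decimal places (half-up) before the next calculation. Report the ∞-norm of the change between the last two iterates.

Iteration 1:
  p = (12 - (-2)·1.0000) / (3) = 4.6667
  q = (3 - (-1)·1.0000) / (4) = 1.0000
Iteration 2:
  p = (12 - (-2)·1.0000) / (3) = 4.6667
  q = (3 - (-1)·4.6667) / (4) = 1.9167
Change: (0.0000, 0.9167) → max |·| = 0.9167

0.9167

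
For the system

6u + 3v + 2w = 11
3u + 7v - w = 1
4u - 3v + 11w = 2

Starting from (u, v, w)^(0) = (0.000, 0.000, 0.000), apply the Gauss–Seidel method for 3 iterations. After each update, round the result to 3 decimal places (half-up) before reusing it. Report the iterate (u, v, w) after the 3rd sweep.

Iteration 1:
  u = (11 - (3)·0.000 - (2)·0.000) / (6) = 1.833
  v = (1 - (3)·1.833 - (-1)·0.000) / (7) = -0.643
  w = (2 - (4)·1.833 - (-3)·-0.643) / (11) = -0.660
Iteration 2:
  u = (11 - (3)·-0.643 - (2)·-0.660) / (6) = 2.375
  v = (1 - (3)·2.375 - (-1)·-0.660) / (7) = -0.969
  w = (2 - (4)·2.375 - (-3)·-0.969) / (11) = -0.946
Iteration 3:
  u = (11 - (3)·-0.969 - (2)·-0.946) / (6) = 2.633
  v = (1 - (3)·2.633 - (-1)·-0.946) / (7) = -1.121
  w = (2 - (4)·2.633 - (-3)·-1.121) / (11) = -1.081

(2.633, -1.121, -1.081)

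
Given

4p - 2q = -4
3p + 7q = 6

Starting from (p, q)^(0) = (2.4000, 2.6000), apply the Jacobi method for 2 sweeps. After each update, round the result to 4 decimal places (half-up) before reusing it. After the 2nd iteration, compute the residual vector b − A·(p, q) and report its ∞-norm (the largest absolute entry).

4.1569

Iteration 1:
  p = (-4 - (-2)·2.6000) / (4) = 0.3000
  q = (6 - (3)·2.4000) / (7) = -0.1714
Iteration 2:
  p = (-4 - (-2)·-0.1714) / (4) = -1.0857
  q = (6 - (3)·0.3000) / (7) = 0.7286
Residual b − A·x = (1.8000, 4.1569); ∞-norm = 4.1569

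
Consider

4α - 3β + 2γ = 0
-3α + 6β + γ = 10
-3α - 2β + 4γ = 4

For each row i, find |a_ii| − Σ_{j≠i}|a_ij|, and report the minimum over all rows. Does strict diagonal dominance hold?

-1

row 1: |4| − (3+2) = -1
row 2: |6| − (3+1) = 2
row 3: |4| − (3+2) = -1
minimum over rows = -1 → not strictly diagonally dominant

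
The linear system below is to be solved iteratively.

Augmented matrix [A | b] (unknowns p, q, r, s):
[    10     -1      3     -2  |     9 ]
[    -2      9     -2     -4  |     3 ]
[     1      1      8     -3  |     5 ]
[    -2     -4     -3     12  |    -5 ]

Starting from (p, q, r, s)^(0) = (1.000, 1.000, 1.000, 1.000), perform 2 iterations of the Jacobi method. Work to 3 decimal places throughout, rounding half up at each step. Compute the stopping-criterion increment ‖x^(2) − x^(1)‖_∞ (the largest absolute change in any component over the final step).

Iteration 1:
  p = (9 - (-1)·1.000 - (3)·1.000 - (-2)·1.000) / (10) = 0.900
  q = (3 - (-2)·1.000 - (-2)·1.000 - (-4)·1.000) / (9) = 1.222
  r = (5 - (1)·1.000 - (1)·1.000 - (-3)·1.000) / (8) = 0.750
  s = (-5 - (-2)·1.000 - (-4)·1.000 - (-3)·1.000) / (12) = 0.333
Iteration 2:
  p = (9 - (-1)·1.222 - (3)·0.750 - (-2)·0.333) / (10) = 0.864
  q = (3 - (-2)·0.900 - (-2)·0.750 - (-4)·0.333) / (9) = 0.848
  r = (5 - (1)·0.900 - (1)·1.222 - (-3)·0.333) / (8) = 0.485
  s = (-5 - (-2)·0.900 - (-4)·1.222 - (-3)·0.750) / (12) = 0.328
Change: (-0.036, -0.374, -0.265, -0.005) → max |·| = 0.374

0.374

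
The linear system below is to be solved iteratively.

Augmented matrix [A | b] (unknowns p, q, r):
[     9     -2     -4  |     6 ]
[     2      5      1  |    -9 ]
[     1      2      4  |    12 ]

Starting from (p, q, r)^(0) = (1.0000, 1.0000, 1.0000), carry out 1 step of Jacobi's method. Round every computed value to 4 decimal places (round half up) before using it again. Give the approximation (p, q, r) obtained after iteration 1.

Iteration 1:
  p = (6 - (-2)·1.0000 - (-4)·1.0000) / (9) = 1.3333
  q = (-9 - (2)·1.0000 - (1)·1.0000) / (5) = -2.4000
  r = (12 - (1)·1.0000 - (2)·1.0000) / (4) = 2.2500

(1.3333, -2.4000, 2.2500)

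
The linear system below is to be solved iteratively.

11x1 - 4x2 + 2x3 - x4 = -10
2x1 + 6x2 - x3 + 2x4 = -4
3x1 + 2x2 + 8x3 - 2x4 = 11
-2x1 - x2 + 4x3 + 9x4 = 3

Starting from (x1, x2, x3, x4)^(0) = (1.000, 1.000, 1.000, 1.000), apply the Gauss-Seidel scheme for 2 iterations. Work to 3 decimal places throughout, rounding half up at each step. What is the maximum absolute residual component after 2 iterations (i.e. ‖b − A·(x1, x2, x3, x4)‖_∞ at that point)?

5.081

Iteration 1:
  x1 = (-10 - (-4)·1.000 - (2)·1.000 - (-1)·1.000) / (11) = -0.636
  x2 = (-4 - (2)·-0.636 - (-1)·1.000 - (2)·1.000) / (6) = -0.621
  x3 = (11 - (3)·-0.636 - (2)·-0.621 - (-2)·1.000) / (8) = 2.019
  x4 = (3 - (-2)·-0.636 - (-1)·-0.621 - (4)·2.019) / (9) = -0.774
Iteration 2:
  x1 = (-10 - (-4)·-0.621 - (2)·2.019 - (-1)·-0.774) / (11) = -1.572
  x2 = (-4 - (2)·-1.572 - (-1)·2.019 - (2)·-0.774) / (6) = 0.452
  x3 = (11 - (3)·-1.572 - (2)·0.452 - (-2)·-0.774) / (8) = 1.658
  x4 = (3 - (-2)·-1.572 - (-1)·0.452 - (4)·1.658) / (9) = -0.703
Residual b − A·x = (5.081, -0.504, 0.142, 0.003); ∞-norm = 5.081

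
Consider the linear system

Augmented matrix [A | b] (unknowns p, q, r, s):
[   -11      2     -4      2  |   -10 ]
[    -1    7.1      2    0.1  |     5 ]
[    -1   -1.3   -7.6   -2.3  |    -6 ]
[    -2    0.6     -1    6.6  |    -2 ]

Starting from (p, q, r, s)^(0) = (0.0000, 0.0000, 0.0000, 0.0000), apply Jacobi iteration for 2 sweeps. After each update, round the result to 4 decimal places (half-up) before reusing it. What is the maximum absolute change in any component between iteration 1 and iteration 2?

Iteration 1:
  p = (-10 - (2)·0.0000 - (-4)·0.0000 - (2)·0.0000) / (-11) = 0.9091
  q = (5 - (-1)·0.0000 - (2)·0.0000 - (0.1)·0.0000) / (7.1) = 0.7042
  r = (-6 - (-1)·0.0000 - (-1.3)·0.0000 - (-2.3)·0.0000) / (-7.6) = 0.7895
  s = (-2 - (-2)·0.0000 - (0.6)·0.0000 - (-1)·0.0000) / (6.6) = -0.3030
Iteration 2:
  p = (-10 - (2)·0.7042 - (-4)·0.7895 - (2)·-0.3030) / (-11) = 0.6949
  q = (5 - (-1)·0.9091 - (2)·0.7895 - (0.1)·-0.3030) / (7.1) = 0.6141
  r = (-6 - (-1)·0.9091 - (-1.3)·0.7042 - (-2.3)·-0.3030) / (-7.6) = 0.6411
  s = (-2 - (-2)·0.9091 - (0.6)·0.7042 - (-1)·0.7895) / (6.6) = 0.0281
Change: (-0.2142, -0.0901, -0.1484, 0.3311) → max |·| = 0.3311

0.3311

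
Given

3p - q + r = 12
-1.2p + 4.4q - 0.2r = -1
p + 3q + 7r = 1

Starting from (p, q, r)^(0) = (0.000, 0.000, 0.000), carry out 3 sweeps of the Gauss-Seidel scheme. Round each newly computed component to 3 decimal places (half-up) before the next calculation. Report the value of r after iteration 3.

Iteration 1:
  p = (12 - (-1)·0.000 - (1)·0.000) / (3) = 4.000
  q = (-1 - (-1.2)·4.000 - (-0.2)·0.000) / (4.4) = 0.864
  r = (1 - (1)·4.000 - (3)·0.864) / (7) = -0.799
Iteration 2:
  p = (12 - (-1)·0.864 - (1)·-0.799) / (3) = 4.554
  q = (-1 - (-1.2)·4.554 - (-0.2)·-0.799) / (4.4) = 0.978
  r = (1 - (1)·4.554 - (3)·0.978) / (7) = -0.927
Iteration 3:
  p = (12 - (-1)·0.978 - (1)·-0.927) / (3) = 4.635
  q = (-1 - (-1.2)·4.635 - (-0.2)·-0.927) / (4.4) = 0.995
  r = (1 - (1)·4.635 - (3)·0.995) / (7) = -0.946

-0.946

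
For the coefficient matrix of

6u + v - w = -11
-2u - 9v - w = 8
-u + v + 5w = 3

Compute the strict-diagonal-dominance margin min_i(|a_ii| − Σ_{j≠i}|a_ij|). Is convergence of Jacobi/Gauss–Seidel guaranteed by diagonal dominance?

3

row 1: |6| − (1+1) = 4
row 2: |-9| − (2+1) = 6
row 3: |5| − (1+1) = 3
minimum over rows = 3 → strictly diagonally dominant (convergence guaranteed)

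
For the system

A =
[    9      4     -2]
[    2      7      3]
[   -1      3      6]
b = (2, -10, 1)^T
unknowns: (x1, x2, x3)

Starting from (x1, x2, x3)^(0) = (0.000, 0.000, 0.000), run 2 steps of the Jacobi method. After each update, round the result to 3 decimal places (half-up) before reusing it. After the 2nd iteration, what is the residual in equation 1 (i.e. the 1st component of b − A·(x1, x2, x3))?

Iteration 1:
  x1 = (2 - (4)·0.000 - (-2)·0.000) / (9) = 0.222
  x2 = (-10 - (2)·0.000 - (3)·0.000) / (7) = -1.429
  x3 = (1 - (-1)·0.000 - (3)·0.000) / (6) = 0.167
Iteration 2:
  x1 = (2 - (4)·-1.429 - (-2)·0.167) / (9) = 0.894
  x2 = (-10 - (2)·0.222 - (3)·0.167) / (7) = -1.564
  x3 = (1 - (-1)·0.222 - (3)·-1.429) / (6) = 0.918
Residual b − A·x = (2.046, -3.594, 1.078)

2.046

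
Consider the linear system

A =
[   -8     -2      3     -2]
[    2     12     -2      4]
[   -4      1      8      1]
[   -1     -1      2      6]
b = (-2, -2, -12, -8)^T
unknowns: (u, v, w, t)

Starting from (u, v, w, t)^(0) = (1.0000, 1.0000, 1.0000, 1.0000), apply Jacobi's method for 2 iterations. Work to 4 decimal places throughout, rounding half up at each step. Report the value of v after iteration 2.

0.0486

Iteration 1:
  u = (-2 - (-2)·1.0000 - (3)·1.0000 - (-2)·1.0000) / (-8) = 0.1250
  v = (-2 - (2)·1.0000 - (-2)·1.0000 - (4)·1.0000) / (12) = -0.5000
  w = (-12 - (-4)·1.0000 - (1)·1.0000 - (1)·1.0000) / (8) = -1.2500
  t = (-8 - (-1)·1.0000 - (-1)·1.0000 - (2)·1.0000) / (6) = -1.3333
Iteration 2:
  u = (-2 - (-2)·-0.5000 - (3)·-1.2500 - (-2)·-1.3333) / (-8) = 0.2396
  v = (-2 - (2)·0.1250 - (-2)·-1.2500 - (4)·-1.3333) / (12) = 0.0486
  w = (-12 - (-4)·0.1250 - (1)·-0.5000 - (1)·-1.3333) / (8) = -1.2083
  t = (-8 - (-1)·0.1250 - (-1)·-0.5000 - (2)·-1.2500) / (6) = -0.9792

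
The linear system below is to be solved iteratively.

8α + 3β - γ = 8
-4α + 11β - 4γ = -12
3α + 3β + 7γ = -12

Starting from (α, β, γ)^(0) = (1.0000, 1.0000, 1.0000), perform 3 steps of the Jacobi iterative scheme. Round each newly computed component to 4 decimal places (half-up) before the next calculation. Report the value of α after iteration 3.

1.4225

Iteration 1:
  α = (8 - (3)·1.0000 - (-1)·1.0000) / (8) = 0.7500
  β = (-12 - (-4)·1.0000 - (-4)·1.0000) / (11) = -0.3636
  γ = (-12 - (3)·1.0000 - (3)·1.0000) / (7) = -2.5714
Iteration 2:
  α = (8 - (3)·-0.3636 - (-1)·-2.5714) / (8) = 0.8149
  β = (-12 - (-4)·0.7500 - (-4)·-2.5714) / (11) = -1.7532
  γ = (-12 - (3)·0.7500 - (3)·-0.3636) / (7) = -1.8799
Iteration 3:
  α = (8 - (3)·-1.7532 - (-1)·-1.8799) / (8) = 1.4225
  β = (-12 - (-4)·0.8149 - (-4)·-1.8799) / (11) = -1.4782
  γ = (-12 - (3)·0.8149 - (3)·-1.7532) / (7) = -1.3122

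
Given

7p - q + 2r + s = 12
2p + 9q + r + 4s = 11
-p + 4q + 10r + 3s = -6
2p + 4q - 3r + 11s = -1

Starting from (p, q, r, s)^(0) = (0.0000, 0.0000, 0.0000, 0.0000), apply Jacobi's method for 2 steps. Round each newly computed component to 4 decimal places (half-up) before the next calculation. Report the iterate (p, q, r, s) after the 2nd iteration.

(2.0733, 0.9483, -0.8902, -1.0107)

Iteration 1:
  p = (12 - (-1)·0.0000 - (2)·0.0000 - (1)·0.0000) / (7) = 1.7143
  q = (11 - (2)·0.0000 - (1)·0.0000 - (4)·0.0000) / (9) = 1.2222
  r = (-6 - (-1)·0.0000 - (4)·0.0000 - (3)·0.0000) / (10) = -0.6000
  s = (-1 - (2)·0.0000 - (4)·0.0000 - (-3)·0.0000) / (11) = -0.0909
Iteration 2:
  p = (12 - (-1)·1.2222 - (2)·-0.6000 - (1)·-0.0909) / (7) = 2.0733
  q = (11 - (2)·1.7143 - (1)·-0.6000 - (4)·-0.0909) / (9) = 0.9483
  r = (-6 - (-1)·1.7143 - (4)·1.2222 - (3)·-0.0909) / (10) = -0.8902
  s = (-1 - (2)·1.7143 - (4)·1.2222 - (-3)·-0.6000) / (11) = -1.0107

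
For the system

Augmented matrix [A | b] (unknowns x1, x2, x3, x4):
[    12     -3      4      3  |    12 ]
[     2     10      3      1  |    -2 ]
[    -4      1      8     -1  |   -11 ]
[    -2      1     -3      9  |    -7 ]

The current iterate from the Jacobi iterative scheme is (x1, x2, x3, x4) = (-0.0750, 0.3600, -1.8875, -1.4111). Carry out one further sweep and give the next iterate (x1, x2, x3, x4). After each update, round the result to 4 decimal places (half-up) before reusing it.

One sweep:
  x1 = (12 - (-3)·0.3600 - (4)·-1.8875 - (3)·-1.4111) / (12) = 2.0719
  x2 = (-2 - (2)·-0.0750 - (3)·-1.8875 - (1)·-1.4111) / (10) = 0.5224
  x3 = (-11 - (-4)·-0.0750 - (1)·0.3600 - (-1)·-1.4111) / (8) = -1.6339
  x4 = (-7 - (-2)·-0.0750 - (1)·0.3600 - (-3)·-1.8875) / (9) = -1.4636

(2.0719, 0.5224, -1.6339, -1.4636)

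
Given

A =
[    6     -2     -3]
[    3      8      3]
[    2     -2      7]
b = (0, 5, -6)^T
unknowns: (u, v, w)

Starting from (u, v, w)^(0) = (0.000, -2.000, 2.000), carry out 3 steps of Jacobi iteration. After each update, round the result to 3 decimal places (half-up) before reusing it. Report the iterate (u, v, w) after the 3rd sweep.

Iteration 1:
  u = (0 - (-2)·-2.000 - (-3)·2.000) / (6) = 0.333
  v = (5 - (3)·0.000 - (3)·2.000) / (8) = -0.125
  w = (-6 - (2)·0.000 - (-2)·-2.000) / (7) = -1.429
Iteration 2:
  u = (0 - (-2)·-0.125 - (-3)·-1.429) / (6) = -0.756
  v = (5 - (3)·0.333 - (3)·-1.429) / (8) = 1.036
  w = (-6 - (2)·0.333 - (-2)·-0.125) / (7) = -0.988
Iteration 3:
  u = (0 - (-2)·1.036 - (-3)·-0.988) / (6) = -0.149
  v = (5 - (3)·-0.756 - (3)·-0.988) / (8) = 1.279
  w = (-6 - (2)·-0.756 - (-2)·1.036) / (7) = -0.345

(-0.149, 1.279, -0.345)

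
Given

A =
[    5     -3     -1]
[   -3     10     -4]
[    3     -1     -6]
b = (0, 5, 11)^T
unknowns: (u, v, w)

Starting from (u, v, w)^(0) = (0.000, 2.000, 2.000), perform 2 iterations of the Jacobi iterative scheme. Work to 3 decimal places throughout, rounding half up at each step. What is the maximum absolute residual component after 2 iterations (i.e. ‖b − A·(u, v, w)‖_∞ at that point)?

2.646

Iteration 1:
  u = (0 - (-3)·2.000 - (-1)·2.000) / (5) = 1.600
  v = (5 - (-3)·0.000 - (-4)·2.000) / (10) = 1.300
  w = (11 - (3)·0.000 - (-1)·2.000) / (-6) = -2.167
Iteration 2:
  u = (0 - (-3)·1.300 - (-1)·-2.167) / (5) = 0.347
  v = (5 - (-3)·1.600 - (-4)·-2.167) / (10) = 0.113
  w = (11 - (3)·1.600 - (-1)·1.300) / (-6) = -1.250
Residual b − A·x = (-2.646, -0.089, 2.572); ∞-norm = 2.646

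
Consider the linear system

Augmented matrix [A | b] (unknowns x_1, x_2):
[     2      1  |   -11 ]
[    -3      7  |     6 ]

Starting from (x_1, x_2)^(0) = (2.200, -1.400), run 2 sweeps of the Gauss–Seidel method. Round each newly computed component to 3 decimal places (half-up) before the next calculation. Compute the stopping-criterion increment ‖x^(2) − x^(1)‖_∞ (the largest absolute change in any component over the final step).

0.100

Iteration 1:
  x_1 = (-11 - (1)·-1.400) / (2) = -4.800
  x_2 = (6 - (-3)·-4.800) / (7) = -1.200
Iteration 2:
  x_1 = (-11 - (1)·-1.200) / (2) = -4.900
  x_2 = (6 - (-3)·-4.900) / (7) = -1.243
Change: (-0.100, -0.043) → max |·| = 0.100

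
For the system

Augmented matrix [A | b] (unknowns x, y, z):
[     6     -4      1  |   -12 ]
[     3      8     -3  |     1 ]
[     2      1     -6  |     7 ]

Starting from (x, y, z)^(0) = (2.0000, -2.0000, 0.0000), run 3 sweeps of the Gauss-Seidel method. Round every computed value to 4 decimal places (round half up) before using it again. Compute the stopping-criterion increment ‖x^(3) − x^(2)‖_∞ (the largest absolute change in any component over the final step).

1.2556

Iteration 1:
  x = (-12 - (-4)·-2.0000 - (1)·0.0000) / (6) = -3.3333
  y = (1 - (3)·-3.3333 - (-3)·0.0000) / (8) = 1.3750
  z = (7 - (2)·-3.3333 - (1)·1.3750) / (-6) = -2.0486
Iteration 2:
  x = (-12 - (-4)·1.3750 - (1)·-2.0486) / (6) = -0.7419
  y = (1 - (3)·-0.7419 - (-3)·-2.0486) / (8) = -0.3650
  z = (7 - (2)·-0.7419 - (1)·-0.3650) / (-6) = -1.4748
Iteration 3:
  x = (-12 - (-4)·-0.3650 - (1)·-1.4748) / (6) = -1.9975
  y = (1 - (3)·-1.9975 - (-3)·-1.4748) / (8) = 0.3210
  z = (7 - (2)·-1.9975 - (1)·0.3210) / (-6) = -1.7790
Change: (-1.2556, 0.6860, -0.3042) → max |·| = 1.2556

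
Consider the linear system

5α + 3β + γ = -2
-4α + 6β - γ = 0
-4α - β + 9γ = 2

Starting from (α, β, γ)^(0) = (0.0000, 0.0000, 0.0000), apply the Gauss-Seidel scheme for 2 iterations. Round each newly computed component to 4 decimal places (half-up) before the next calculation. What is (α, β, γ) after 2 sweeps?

(-0.2429, -0.1595, 0.0965)

Iteration 1:
  α = (-2 - (3)·0.0000 - (1)·0.0000) / (5) = -0.4000
  β = (0 - (-4)·-0.4000 - (-1)·0.0000) / (6) = -0.2667
  γ = (2 - (-4)·-0.4000 - (-1)·-0.2667) / (9) = 0.0148
Iteration 2:
  α = (-2 - (3)·-0.2667 - (1)·0.0148) / (5) = -0.2429
  β = (0 - (-4)·-0.2429 - (-1)·0.0148) / (6) = -0.1595
  γ = (2 - (-4)·-0.2429 - (-1)·-0.1595) / (9) = 0.0965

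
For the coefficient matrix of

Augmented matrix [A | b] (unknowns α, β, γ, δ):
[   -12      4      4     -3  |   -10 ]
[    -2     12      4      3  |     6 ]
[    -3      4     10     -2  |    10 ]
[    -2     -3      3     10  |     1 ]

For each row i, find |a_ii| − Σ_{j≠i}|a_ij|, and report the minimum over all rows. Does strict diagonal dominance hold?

row 1: |-12| − (4+4+3) = 1
row 2: |12| − (2+4+3) = 3
row 3: |10| − (3+4+2) = 1
row 4: |10| − (2+3+3) = 2
minimum over rows = 1 → strictly diagonally dominant (convergence guaranteed)

1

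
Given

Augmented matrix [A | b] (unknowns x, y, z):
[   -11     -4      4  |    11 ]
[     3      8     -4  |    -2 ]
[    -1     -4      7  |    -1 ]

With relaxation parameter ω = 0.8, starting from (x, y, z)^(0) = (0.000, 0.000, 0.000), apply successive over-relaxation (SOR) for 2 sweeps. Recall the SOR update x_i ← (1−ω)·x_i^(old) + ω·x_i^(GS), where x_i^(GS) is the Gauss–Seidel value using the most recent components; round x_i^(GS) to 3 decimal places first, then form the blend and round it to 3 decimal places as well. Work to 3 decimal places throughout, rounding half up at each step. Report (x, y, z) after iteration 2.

(-1.026, 0.041, -0.250)

Iteration 1:
  x: GS value = (11 - (-4)·0.000 - (4)·0.000) / (-11) = -1.000;  x ← (1−ω)·0.000 + ω·-1.000 = -0.800
  y: GS value = (-2 - (3)·-0.800 - (-4)·0.000) / (8) = 0.050;  y ← (1−ω)·0.000 + ω·0.050 = 0.040
  z: GS value = (-1 - (-1)·-0.800 - (-4)·0.040) / (7) = -0.234;  z ← (1−ω)·0.000 + ω·-0.234 = -0.187
Iteration 2:
  x: GS value = (11 - (-4)·0.040 - (4)·-0.187) / (-11) = -1.083;  x ← (1−ω)·-0.800 + ω·-1.083 = -1.026
  y: GS value = (-2 - (3)·-1.026 - (-4)·-0.187) / (8) = 0.041;  y ← (1−ω)·0.040 + ω·0.041 = 0.041
  z: GS value = (-1 - (-1)·-1.026 - (-4)·0.041) / (7) = -0.266;  z ← (1−ω)·-0.187 + ω·-0.266 = -0.250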